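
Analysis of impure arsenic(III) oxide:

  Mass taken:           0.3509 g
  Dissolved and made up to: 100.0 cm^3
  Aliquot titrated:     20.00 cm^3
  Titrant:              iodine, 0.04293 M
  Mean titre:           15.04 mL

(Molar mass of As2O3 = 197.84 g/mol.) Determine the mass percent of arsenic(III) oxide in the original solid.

91.01 %

As2O3 + 2 I2 + 2 H2O → As2O5 + 4 HI
n(I2) per titration = 0.01504 × 0.04293 = 6.457 × 10^-4 mol
From the 1:2 ratio, n(As2O3) in each aliquot = 1/2 × 6.457 × 10^-4 = 3.228 × 10^-4 mol
n(As2O3) in the whole flask = 3.228 × 10^-4 × 100.0/20.00 = 1.614 × 10^-3 mol
mass of As2O3 = 1.614 × 10^-3 × 197.84 = 0.3193 g
% As2O3 = 0.3193 / 0.3509 × 100 = 91.01 %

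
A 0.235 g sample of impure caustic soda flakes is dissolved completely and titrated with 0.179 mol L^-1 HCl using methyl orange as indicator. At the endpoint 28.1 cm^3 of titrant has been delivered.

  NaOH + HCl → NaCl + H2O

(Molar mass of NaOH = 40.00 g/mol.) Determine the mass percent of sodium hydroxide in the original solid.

85.6 %

n(HCl) = 0.0281 L × 0.179 mol/L = 5.03 × 10^-3 mol
n(NaOH) = 5.03 × 10^-3 mol (1:1 ratio)
mass of NaOH = 5.03 × 10^-3 × 40.00 g/mol = 0.201 g
% NaOH = 0.201 / 0.235 × 100 = 85.6 %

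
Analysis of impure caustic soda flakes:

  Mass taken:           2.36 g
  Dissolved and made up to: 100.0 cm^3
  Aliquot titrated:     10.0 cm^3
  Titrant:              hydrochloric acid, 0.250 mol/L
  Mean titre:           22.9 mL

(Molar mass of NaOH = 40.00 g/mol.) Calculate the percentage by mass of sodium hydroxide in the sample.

NaOH + HCl → NaCl + H2O
n(HCl) per titration = 0.0229 × 0.250 = 5.72 × 10^-3 mol
n(NaOH) in each aliquot = 5.72 × 10^-3 mol (1:1 ratio)
n(NaOH) in the whole flask = 5.72 × 10^-3 × 100.0/10.0 = 0.0573 mol
mass of NaOH = 0.0573 × 40.00 = 2.29 g
% NaOH = 2.29 / 2.36 × 100 = 97.0 %

97.0 %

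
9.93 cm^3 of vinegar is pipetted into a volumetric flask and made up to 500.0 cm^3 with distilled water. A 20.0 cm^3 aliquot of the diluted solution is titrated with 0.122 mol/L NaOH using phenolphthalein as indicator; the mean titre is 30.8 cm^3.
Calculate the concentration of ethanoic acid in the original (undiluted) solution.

9.46 mol/L

CH3COOH + NaOH → CH3COONa + H2O
n(NaOH) = 0.0308 × 0.122 = 3.76 × 10^-3 mol
n(CH3COOH) in the aliquot = 3.76 × 10^-3 mol (1:1 ratio)
[CH3COOH]_dilute = 3.76 × 10^-3 / 0.0200 = 0.188 mol/L
Dilution factor = 500.0 / 9.93 = 50.35
[CH3COOH]_stock = 0.188 × 50.35 = 9.46 mol/L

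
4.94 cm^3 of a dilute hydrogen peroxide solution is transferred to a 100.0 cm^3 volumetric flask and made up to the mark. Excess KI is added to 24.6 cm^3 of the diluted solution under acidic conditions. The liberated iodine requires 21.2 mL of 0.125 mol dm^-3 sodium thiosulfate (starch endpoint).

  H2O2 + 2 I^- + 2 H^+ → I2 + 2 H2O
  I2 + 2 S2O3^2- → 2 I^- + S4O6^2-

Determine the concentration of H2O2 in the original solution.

1.09 mol/L

n(S2O3^2-) = 0.0212 × 0.125 = 2.65 × 10^-3 mol
n(I2) = n(S2O3^2-)/2 = 1.32 × 10^-3 mol
n(H2O2) in the aliquot = 1.32 × 10^-3 mol (1:1 ratio)
[H2O2]_dilute = 1.32 × 10^-3 / 0.0246 = 0.0539 mol/L
[H2O2]_original = 0.0539 × 100.0/4.94 = 1.09 mol/L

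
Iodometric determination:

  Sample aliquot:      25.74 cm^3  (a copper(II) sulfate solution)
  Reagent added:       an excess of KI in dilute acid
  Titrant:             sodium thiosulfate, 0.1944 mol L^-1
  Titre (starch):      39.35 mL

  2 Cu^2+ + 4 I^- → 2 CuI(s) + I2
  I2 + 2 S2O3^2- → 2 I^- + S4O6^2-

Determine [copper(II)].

0.2972 mol/L

n(S2O3^2-) = 0.03935 × 0.1944 = 7.650 × 10^-3 mol
n(I2) = n(S2O3^2-)/2 = 3.825 × 10^-3 mol
From the 2:1 ratio, n(Cu2+) in the aliquot = 2/1 × 3.825 × 10^-3 = 7.650 × 10^-3 mol
[Cu2+] = 7.650 × 10^-3 / 0.02574 = 0.2972 mol/L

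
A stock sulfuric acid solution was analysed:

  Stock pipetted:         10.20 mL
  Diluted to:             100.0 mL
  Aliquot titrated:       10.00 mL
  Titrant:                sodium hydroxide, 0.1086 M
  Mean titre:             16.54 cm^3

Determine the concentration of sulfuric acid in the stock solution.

H2SO4 + 2 NaOH → Na2SO4 + 2 H2O
n(NaOH) = 0.01654 × 0.1086 = 1.796 × 10^-3 mol
From the 1:2 ratio, n(H2SO4) in the aliquot = 1/2 × 1.796 × 10^-3 = 8.981 × 10^-4 mol
[H2SO4]_dilute = 8.981 × 10^-4 / 0.01000 = 0.08981 mol/L
Dilution factor = 100.0 / 10.20 = 9.804
[H2SO4]_stock = 0.08981 × 9.804 = 0.8805 mol/L

0.8805 M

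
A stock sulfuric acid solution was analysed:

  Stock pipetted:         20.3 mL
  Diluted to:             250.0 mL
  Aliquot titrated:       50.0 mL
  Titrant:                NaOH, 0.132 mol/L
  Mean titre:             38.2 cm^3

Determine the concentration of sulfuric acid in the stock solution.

0.621 mol/L

H2SO4 + 2 NaOH → Na2SO4 + 2 H2O
n(NaOH) = 0.0382 × 0.132 = 5.04 × 10^-3 mol
From the 1:2 ratio, n(H2SO4) in the aliquot = 1/2 × 5.04 × 10^-3 = 2.52 × 10^-3 mol
[H2SO4]_dilute = 2.52 × 10^-3 / 0.0500 = 0.0504 mol/L
Dilution factor = 250.0 / 20.3 = 12.32
[H2SO4]_stock = 0.0504 × 12.32 = 0.621 mol/L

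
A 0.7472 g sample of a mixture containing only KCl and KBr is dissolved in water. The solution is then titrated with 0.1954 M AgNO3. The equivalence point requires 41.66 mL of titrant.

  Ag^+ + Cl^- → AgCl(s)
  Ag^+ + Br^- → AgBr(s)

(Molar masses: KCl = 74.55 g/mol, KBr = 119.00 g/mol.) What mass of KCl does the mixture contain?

n(AgNO3) = 0.04166 × 0.1954 = 8.140 × 10^-3 mol
Let x = n(KCl), y = n(KBr).
Titrant: 1x + 1y = 8.140 × 10^-3;  mass: 74.55x + 119.00y = 0.7472
Solving, x = 4.983 × 10^-3 mol, y = 3.157 × 10^-3 mol
mass of KCl = 4.983 × 10^-3 × 74.55 = 0.3715 g

0.3715 g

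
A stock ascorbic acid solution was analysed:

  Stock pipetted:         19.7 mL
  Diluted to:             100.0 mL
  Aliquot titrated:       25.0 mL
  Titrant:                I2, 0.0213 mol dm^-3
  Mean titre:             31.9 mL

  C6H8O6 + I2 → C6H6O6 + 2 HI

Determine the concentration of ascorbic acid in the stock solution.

0.138 mol/L

n(I2) = 0.0319 × 0.0213 = 6.79 × 10^-4 mol
n(C6H8O6) in the aliquot = 6.79 × 10^-4 mol (1:1 ratio)
[C6H8O6]_dilute = 6.79 × 10^-4 / 0.0250 = 0.0272 mol/L
Dilution factor = 100.0 / 19.7 = 5.076
[C6H8O6]_stock = 0.0272 × 5.076 = 0.138 mol/L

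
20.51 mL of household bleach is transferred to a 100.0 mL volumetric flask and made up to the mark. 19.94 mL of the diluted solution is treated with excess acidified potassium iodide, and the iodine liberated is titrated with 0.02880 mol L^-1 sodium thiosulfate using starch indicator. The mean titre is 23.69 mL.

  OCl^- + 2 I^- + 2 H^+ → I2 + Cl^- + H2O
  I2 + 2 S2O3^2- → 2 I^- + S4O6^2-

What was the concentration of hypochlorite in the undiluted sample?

n(S2O3^2-) = 0.02369 × 0.02880 = 6.823 × 10^-4 mol
n(I2) = n(S2O3^2-)/2 = 3.411 × 10^-4 mol
n(OCl^-) in the aliquot = 3.411 × 10^-4 mol (1:1 ratio)
[OCl^-]_dilute = 3.411 × 10^-4 / 0.01994 = 0.01711 mol/L
[OCl^-]_original = 0.01711 × 100.0/20.51 = 0.08341 mol/L

0.08341 mol/L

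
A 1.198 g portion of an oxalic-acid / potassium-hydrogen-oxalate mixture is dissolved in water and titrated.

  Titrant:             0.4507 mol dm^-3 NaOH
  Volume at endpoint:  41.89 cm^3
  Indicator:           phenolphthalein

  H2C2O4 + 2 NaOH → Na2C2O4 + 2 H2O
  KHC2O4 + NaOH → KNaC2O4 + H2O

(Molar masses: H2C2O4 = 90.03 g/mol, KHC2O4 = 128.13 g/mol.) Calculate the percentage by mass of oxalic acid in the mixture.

55.20 %

n(NaOH) = 0.04189 × 0.4507 = 0.01888 mol
Let x = n(H2C2O4), y = n(KHC2O4).
Titrant: 2x + 1y = 0.01888;  mass: 90.03x + 128.13y = 1.198
Solving, x = 7.346 × 10^-3 mol, y = 4.188 × 10^-3 mol
mass of H2C2O4 = 7.346 × 10^-3 × 90.03 = 0.6613 g
% H2C2O4 = 0.6613 / 1.198 × 100 = 55.20 %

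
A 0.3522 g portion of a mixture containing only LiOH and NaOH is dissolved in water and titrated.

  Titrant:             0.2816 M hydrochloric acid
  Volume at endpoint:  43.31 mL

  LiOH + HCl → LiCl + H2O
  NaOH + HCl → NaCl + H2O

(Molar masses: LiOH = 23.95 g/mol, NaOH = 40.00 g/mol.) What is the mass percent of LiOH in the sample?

n(HCl) = 0.04331 × 0.2816 = 0.01220 mol
Let x = n(LiOH), y = n(NaOH).
Titrant: 1x + 1y = 0.01220;  mass: 23.95x + 40.00y = 0.3522
Solving, x = 8.451 × 10^-3 mol, y = 3.745 × 10^-3 mol
mass of LiOH = 8.451 × 10^-3 × 23.95 = 0.2024 g
% LiOH = 0.2024 / 0.3522 × 100 = 57.47 %

57.47 %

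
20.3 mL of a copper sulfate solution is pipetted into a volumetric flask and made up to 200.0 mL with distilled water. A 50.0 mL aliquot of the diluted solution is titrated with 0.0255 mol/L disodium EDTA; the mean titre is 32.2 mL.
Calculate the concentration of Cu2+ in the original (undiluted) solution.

Cu^2+ + EDTA^4- → [Cu(EDTA)]^2-
n(EDTA) = 0.0322 × 0.0255 = 8.21 × 10^-4 mol
n(Cu2+) in the aliquot = 8.21 × 10^-4 mol (1:1 ratio)
[Cu2+]_dilute = 8.21 × 10^-4 / 0.0500 = 0.0164 mol/L
Dilution factor = 200.0 / 20.3 = 9.852
[Cu2+]_stock = 0.0164 × 9.852 = 0.162 mol/L

0.162 mol/L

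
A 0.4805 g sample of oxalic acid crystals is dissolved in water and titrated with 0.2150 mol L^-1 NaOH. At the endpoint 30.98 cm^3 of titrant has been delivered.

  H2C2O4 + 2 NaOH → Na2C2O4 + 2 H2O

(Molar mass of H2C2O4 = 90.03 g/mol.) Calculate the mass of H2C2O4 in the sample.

n(NaOH) = 0.03098 L × 0.2150 mol/L = 6.661 × 10^-3 mol
From the 1:2 ratio, n(H2C2O4) = 1/2 × 6.661 × 10^-3 = 3.330 × 10^-3 mol
mass of H2C2O4 = 3.330 × 10^-3 × 90.03 g/mol = 0.2998 g

0.2998 g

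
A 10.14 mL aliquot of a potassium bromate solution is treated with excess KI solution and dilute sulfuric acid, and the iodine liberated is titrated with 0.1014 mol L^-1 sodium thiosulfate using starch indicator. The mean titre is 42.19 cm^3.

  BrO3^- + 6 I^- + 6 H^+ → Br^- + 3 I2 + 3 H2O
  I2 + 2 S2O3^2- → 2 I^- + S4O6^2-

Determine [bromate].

0.07032 mol/L

n(S2O3^2-) = 0.04219 × 0.1014 = 4.278 × 10^-3 mol
n(I2) = n(S2O3^2-)/2 = 2.139 × 10^-3 mol
From the 1:3 ratio, n(BrO3^-) in the aliquot = 1/3 × 2.139 × 10^-3 = 7.130 × 10^-4 mol
[BrO3^-] = 7.130 × 10^-4 / 0.01014 = 0.07032 mol/L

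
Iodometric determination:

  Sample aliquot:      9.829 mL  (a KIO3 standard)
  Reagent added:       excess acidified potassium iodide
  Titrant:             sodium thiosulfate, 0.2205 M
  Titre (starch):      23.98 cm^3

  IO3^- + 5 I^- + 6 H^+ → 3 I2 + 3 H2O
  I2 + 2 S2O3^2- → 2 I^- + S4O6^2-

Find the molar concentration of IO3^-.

0.08966 M

n(S2O3^2-) = 0.02398 × 0.2205 = 5.288 × 10^-3 mol
n(I2) = n(S2O3^2-)/2 = 2.644 × 10^-3 mol
From the 1:3 ratio, n(IO3^-) in the aliquot = 1/3 × 2.644 × 10^-3 = 8.813 × 10^-4 mol
[IO3^-] = 8.813 × 10^-4 / 0.009829 = 0.08966 mol/L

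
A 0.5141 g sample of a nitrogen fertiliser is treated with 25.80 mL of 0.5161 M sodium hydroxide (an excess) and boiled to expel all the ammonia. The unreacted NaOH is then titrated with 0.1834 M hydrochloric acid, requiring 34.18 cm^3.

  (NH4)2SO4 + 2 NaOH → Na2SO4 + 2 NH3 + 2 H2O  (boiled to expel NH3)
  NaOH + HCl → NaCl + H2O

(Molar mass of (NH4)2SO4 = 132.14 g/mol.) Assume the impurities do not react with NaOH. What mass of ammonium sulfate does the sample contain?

n(NaOH) added = 0.02580 × 0.5161 = 0.01332 mol
n(HCl) used in back-titration = 0.03418 × 0.1834 = 6.269 × 10^-3 mol
n(NaOH) left over = 6.269 × 10^-3 mol (1:1 ratio)
n(NaOH) consumed by analyte = 0.01332 − 6.269 × 10^-3 = 7.047 × 10^-3 mol
From the 1:2 ratio, n((NH4)2SO4) = 1/2 × 7.047 × 10^-3 = 3.523 × 10^-3 mol
mass of (NH4)2SO4 = 3.523 × 10^-3 × 132.14 = 0.4656 g

0.4656 g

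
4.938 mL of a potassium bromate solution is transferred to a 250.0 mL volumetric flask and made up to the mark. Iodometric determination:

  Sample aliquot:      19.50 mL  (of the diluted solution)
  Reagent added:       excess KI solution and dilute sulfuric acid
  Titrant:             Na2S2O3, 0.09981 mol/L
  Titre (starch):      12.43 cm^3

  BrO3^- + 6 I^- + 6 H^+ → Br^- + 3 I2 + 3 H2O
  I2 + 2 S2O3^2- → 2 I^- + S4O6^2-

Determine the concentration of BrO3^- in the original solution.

n(S2O3^2-) = 0.01243 × 0.09981 = 1.241 × 10^-3 mol
n(I2) = n(S2O3^2-)/2 = 6.203 × 10^-4 mol
From the 1:3 ratio, n(BrO3^-) in the aliquot = 1/3 × 6.203 × 10^-4 = 2.068 × 10^-4 mol
[BrO3^-]_dilute = 2.068 × 10^-4 / 0.01950 = 0.01060 mol/L
[BrO3^-]_original = 0.01060 × 250.0/4.938 = 0.5368 mol/L

0.5368 mol/L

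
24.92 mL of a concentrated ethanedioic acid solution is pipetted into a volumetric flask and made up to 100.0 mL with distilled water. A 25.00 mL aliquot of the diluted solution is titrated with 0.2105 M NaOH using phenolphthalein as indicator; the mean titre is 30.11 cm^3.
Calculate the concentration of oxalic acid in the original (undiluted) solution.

0.5087 M

H2C2O4 + 2 NaOH → Na2C2O4 + 2 H2O
n(NaOH) = 0.03011 × 0.2105 = 6.338 × 10^-3 mol
From the 1:2 ratio, n(H2C2O4) in the aliquot = 1/2 × 6.338 × 10^-3 = 3.169 × 10^-3 mol
[H2C2O4]_dilute = 3.169 × 10^-3 / 0.02500 = 0.1268 mol/L
Dilution factor = 100.0 / 24.92 = 4.013
[H2C2O4]_stock = 0.1268 × 4.013 = 0.5087 mol/L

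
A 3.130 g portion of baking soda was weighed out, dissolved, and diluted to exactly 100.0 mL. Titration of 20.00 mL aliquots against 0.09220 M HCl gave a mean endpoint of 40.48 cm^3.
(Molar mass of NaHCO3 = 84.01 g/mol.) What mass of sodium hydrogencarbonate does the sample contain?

1.568 g

NaHCO3 + HCl → NaCl + H2O + CO2
n(HCl) per titration = 0.04048 × 0.09220 = 3.732 × 10^-3 mol
n(NaHCO3) in each aliquot = 3.732 × 10^-3 mol (1:1 ratio)
n(NaHCO3) in the whole flask = 3.732 × 10^-3 × 100.0/20.00 = 0.01866 mol
mass of NaHCO3 = 0.01866 × 84.01 = 1.568 g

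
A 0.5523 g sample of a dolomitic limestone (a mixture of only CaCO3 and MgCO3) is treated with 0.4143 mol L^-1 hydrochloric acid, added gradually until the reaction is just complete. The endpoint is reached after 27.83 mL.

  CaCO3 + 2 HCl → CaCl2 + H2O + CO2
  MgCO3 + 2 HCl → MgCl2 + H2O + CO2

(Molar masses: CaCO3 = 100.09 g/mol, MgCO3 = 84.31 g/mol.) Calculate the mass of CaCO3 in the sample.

n(HCl) = 0.02783 × 0.4143 = 0.01153 mol
Let x = n(CaCO3), y = n(MgCO3).
Titrant: 2x + 2y = 0.01153;  mass: 100.09x + 84.31y = 0.5523
Solving, x = 4.199 × 10^-3 mol, y = 1.566 × 10^-3 mol
mass of CaCO3 = 4.199 × 10^-3 × 100.09 = 0.4202 g

0.4202 g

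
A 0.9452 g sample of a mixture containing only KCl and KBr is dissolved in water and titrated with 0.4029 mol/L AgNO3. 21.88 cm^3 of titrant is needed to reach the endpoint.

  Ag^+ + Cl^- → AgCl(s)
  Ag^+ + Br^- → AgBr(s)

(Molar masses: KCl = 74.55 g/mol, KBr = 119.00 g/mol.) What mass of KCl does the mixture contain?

n(AgNO3) = 0.02188 × 0.4029 = 8.815 × 10^-3 mol
Let x = n(KCl), y = n(KBr).
Titrant: 1x + 1y = 8.815 × 10^-3;  mass: 74.55x + 119.00y = 0.9452
Solving, x = 2.336 × 10^-3 mol, y = 6.479 × 10^-3 mol
mass of KCl = 2.336 × 10^-3 × 74.55 = 0.1742 g

0.1742 g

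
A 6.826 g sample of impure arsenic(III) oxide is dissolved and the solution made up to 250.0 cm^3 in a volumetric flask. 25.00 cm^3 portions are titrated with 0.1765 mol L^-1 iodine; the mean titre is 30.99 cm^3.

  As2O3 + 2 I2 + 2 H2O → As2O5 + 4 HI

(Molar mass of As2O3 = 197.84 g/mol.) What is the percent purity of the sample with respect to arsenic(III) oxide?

79.27 %

n(I2) per titration = 0.03099 × 0.1765 = 5.470 × 10^-3 mol
From the 1:2 ratio, n(As2O3) in each aliquot = 1/2 × 5.470 × 10^-3 = 2.735 × 10^-3 mol
n(As2O3) in the whole flask = 2.735 × 10^-3 × 250.0/25.00 = 0.02735 mol
mass of As2O3 = 0.02735 × 197.84 = 5.411 g
% As2O3 = 5.411 / 6.826 × 100 = 79.27 %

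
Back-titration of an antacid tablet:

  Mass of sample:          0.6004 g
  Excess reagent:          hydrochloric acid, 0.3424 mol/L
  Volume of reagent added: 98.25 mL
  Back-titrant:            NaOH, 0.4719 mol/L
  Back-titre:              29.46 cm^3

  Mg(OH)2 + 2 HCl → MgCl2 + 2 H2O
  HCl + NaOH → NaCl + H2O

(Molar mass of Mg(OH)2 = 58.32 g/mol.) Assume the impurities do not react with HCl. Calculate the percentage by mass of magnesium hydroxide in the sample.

n(HCl) added = 0.09825 × 0.3424 = 0.03364 mol
n(NaOH) used in back-titration = 0.02946 × 0.4719 = 0.01390 mol
n(HCl) left over = 0.01390 mol (1:1 ratio)
n(HCl) consumed by analyte = 0.03364 − 0.01390 = 0.01974 mol
From the 1:2 ratio, n(Mg(OH)2) = 1/2 × 0.01974 = 9.869 × 10^-3 mol
mass of Mg(OH)2 = 9.869 × 10^-3 × 58.32 = 0.5756 g
% Mg(OH)2 = 0.5756 / 0.6004 × 100 = 95.87 %

95.87 %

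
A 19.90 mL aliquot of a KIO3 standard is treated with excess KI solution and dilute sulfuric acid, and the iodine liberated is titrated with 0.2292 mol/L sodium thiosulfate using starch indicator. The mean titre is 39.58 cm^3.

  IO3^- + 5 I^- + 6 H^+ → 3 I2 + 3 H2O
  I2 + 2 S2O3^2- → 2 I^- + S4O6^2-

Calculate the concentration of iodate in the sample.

0.07598 mol/L

n(S2O3^2-) = 0.03958 × 0.2292 = 9.072 × 10^-3 mol
n(I2) = n(S2O3^2-)/2 = 4.536 × 10^-3 mol
From the 1:3 ratio, n(IO3^-) in the aliquot = 1/3 × 4.536 × 10^-3 = 1.512 × 10^-3 mol
[IO3^-] = 1.512 × 10^-3 / 0.01990 = 0.07598 mol/L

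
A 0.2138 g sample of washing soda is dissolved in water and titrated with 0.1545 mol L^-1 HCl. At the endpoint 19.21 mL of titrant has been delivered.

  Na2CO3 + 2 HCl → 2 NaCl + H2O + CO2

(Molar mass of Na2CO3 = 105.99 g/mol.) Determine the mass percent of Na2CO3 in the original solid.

73.57 %

n(HCl) = 0.01921 L × 0.1545 mol/L = 2.968 × 10^-3 mol
From the 1:2 ratio, n(Na2CO3) = 1/2 × 2.968 × 10^-3 = 1.484 × 10^-3 mol
mass of Na2CO3 = 1.484 × 10^-3 × 105.99 g/mol = 0.1573 g
% Na2CO3 = 0.1573 / 0.2138 × 100 = 73.57 %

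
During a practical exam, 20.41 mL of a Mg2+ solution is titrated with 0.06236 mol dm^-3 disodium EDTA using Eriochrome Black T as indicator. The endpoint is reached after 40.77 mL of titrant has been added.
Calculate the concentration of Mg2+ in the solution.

Mg^2+ + EDTA^4- → [Mg(EDTA)]^2-
n(EDTA) = 0.04077 L × 0.06236 mol/L = 2.542 × 10^-3 mol
n(Mg2+) = 2.542 × 10^-3 mol (1:1 mole ratio)
[Mg2+] = 2.542 × 10^-3 mol / 0.02041 L = 0.1246 mol/L

0.1246 mol/L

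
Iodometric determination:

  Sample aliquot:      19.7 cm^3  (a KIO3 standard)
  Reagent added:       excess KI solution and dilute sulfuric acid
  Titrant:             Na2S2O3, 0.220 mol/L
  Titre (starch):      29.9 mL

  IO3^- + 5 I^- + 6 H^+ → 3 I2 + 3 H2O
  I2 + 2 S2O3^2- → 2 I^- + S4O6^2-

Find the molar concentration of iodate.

n(S2O3^2-) = 0.0299 × 0.220 = 6.58 × 10^-3 mol
n(I2) = n(S2O3^2-)/2 = 3.29 × 10^-3 mol
From the 1:3 ratio, n(IO3^-) in the aliquot = 1/3 × 3.29 × 10^-3 = 1.10 × 10^-3 mol
[IO3^-] = 1.10 × 10^-3 / 0.0197 = 0.0557 mol/L

0.0557 mol/L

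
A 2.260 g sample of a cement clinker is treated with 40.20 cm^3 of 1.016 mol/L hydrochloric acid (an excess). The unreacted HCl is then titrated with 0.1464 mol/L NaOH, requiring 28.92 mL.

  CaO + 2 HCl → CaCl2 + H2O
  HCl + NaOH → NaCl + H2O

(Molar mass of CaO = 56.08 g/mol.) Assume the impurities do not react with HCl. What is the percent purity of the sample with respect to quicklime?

n(HCl) added = 0.04020 × 1.016 = 0.04084 mol
n(NaOH) used in back-titration = 0.02892 × 0.1464 = 4.234 × 10^-3 mol
n(HCl) left over = 4.234 × 10^-3 mol (1:1 ratio)
n(HCl) consumed by analyte = 0.04084 − 4.234 × 10^-3 = 0.03661 mol
From the 1:2 ratio, n(CaO) = 1/2 × 0.03661 = 0.01830 mol
mass of CaO = 0.01830 × 56.08 = 1.027 g
% CaO = 1.027 / 2.260 × 100 = 45.42 %

45.42 %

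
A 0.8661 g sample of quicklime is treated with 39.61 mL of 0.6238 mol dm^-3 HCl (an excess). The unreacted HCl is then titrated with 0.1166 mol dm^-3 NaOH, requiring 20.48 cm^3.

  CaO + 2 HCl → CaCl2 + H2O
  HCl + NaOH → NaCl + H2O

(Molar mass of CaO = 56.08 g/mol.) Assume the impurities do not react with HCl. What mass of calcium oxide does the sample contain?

0.6259 g

n(HCl) added = 0.03961 × 0.6238 = 0.02471 mol
n(NaOH) used in back-titration = 0.02048 × 0.1166 = 2.388 × 10^-3 mol
n(HCl) left over = 2.388 × 10^-3 mol (1:1 ratio)
n(HCl) consumed by analyte = 0.02471 − 2.388 × 10^-3 = 0.02232 mol
From the 1:2 ratio, n(CaO) = 1/2 × 0.02232 = 0.01116 mol
mass of CaO = 0.01116 × 56.08 = 0.6259 g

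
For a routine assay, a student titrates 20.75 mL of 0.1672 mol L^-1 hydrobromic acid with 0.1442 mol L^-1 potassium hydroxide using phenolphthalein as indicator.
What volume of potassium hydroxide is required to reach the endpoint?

HBr + KOH → KBr + H2O
n(HBr) = 0.02075 L × 0.1672 mol/L = 3.469 × 10^-3 mol
n(KOH) = 3.469 × 10^-3 mol (1:1 stoichiometry)
V(KOH) = 3.469 × 10^-3 mol / 0.1442 mol/L = 0.02406 L = 24.06 mL

24.06 mL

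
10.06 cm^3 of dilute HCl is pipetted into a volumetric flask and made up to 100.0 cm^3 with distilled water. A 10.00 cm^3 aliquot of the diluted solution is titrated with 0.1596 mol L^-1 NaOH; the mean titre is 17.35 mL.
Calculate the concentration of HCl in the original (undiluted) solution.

2.753 mol/L

HCl + NaOH → NaCl + H2O
n(NaOH) = 0.01735 × 0.1596 = 2.769 × 10^-3 mol
n(HCl) in the aliquot = 2.769 × 10^-3 mol (1:1 ratio)
[HCl]_dilute = 2.769 × 10^-3 / 0.01000 = 0.2769 mol/L
Dilution factor = 100.0 / 10.06 = 9.940
[HCl]_stock = 0.2769 × 9.940 = 2.753 mol/L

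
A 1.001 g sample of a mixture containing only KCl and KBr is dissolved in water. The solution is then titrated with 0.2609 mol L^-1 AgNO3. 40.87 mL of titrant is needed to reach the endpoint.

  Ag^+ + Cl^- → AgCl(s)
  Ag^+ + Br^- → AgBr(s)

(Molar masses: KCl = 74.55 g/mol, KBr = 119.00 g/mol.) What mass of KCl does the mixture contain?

n(AgNO3) = 0.04087 × 0.2609 = 0.01066 mol
Let x = n(KCl), y = n(KBr).
Titrant: 1x + 1y = 0.01066;  mass: 74.55x + 119.00y = 1.001
Solving, x = 6.027 × 10^-3 mol, y = 4.636 × 10^-3 mol
mass of KCl = 6.027 × 10^-3 × 74.55 = 0.4493 g

0.4493 g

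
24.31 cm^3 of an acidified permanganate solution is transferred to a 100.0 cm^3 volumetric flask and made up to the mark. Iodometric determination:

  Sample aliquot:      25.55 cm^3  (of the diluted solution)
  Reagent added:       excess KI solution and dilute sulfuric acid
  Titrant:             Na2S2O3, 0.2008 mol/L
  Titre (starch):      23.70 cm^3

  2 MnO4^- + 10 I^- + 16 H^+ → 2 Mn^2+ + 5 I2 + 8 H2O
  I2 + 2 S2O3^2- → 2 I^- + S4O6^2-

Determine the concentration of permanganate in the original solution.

n(S2O3^2-) = 0.02370 × 0.2008 = 4.759 × 10^-3 mol
n(I2) = n(S2O3^2-)/2 = 2.379 × 10^-3 mol
From the 2:5 ratio, n(MnO4^-) in the aliquot = 2/5 × 2.379 × 10^-3 = 9.518 × 10^-4 mol
[MnO4^-]_dilute = 9.518 × 10^-4 / 0.02555 = 0.03725 mol/L
[MnO4^-]_original = 0.03725 × 100.0/24.31 = 0.1532 mol/L

0.1532 mol/L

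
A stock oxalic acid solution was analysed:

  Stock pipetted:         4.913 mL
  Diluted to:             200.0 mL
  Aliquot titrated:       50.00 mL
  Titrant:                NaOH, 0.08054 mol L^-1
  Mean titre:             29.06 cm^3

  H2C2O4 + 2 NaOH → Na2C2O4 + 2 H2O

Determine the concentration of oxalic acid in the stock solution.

n(NaOH) = 0.02906 × 0.08054 = 2.340 × 10^-3 mol
From the 1:2 ratio, n(H2C2O4) in the aliquot = 1/2 × 2.340 × 10^-3 = 1.170 × 10^-3 mol
[H2C2O4]_dilute = 1.170 × 10^-3 / 0.05000 = 0.02340 mol/L
Dilution factor = 200.0 / 4.913 = 40.71
[H2C2O4]_stock = 0.02340 × 40.71 = 0.9528 mol/L

0.9528 mol/L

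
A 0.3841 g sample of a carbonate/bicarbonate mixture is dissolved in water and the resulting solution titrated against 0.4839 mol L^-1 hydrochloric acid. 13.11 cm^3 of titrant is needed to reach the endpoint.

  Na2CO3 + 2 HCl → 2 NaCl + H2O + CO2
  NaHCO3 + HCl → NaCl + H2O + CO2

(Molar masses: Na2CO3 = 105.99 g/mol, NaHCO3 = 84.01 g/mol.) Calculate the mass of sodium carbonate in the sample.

n(HCl) = 0.01311 × 0.4839 = 6.344 × 10^-3 mol
Let x = n(Na2CO3), y = n(NaHCO3).
Titrant: 2x + 1y = 6.344 × 10^-3;  mass: 105.99x + 84.01y = 0.3841
Solving, x = 2.400 × 10^-3 mol, y = 1.545 × 10^-3 mol
mass of Na2CO3 = 2.400 × 10^-3 × 105.99 = 0.2543 g

0.2543 g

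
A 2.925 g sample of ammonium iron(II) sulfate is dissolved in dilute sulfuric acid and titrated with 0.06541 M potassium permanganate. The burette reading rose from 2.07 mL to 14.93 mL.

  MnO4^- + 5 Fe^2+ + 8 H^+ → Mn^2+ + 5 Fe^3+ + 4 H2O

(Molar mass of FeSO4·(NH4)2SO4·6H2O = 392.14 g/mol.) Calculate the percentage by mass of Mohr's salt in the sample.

n(KMnO4) = 0.01286 L × 0.06541 mol/L = 8.412 × 10^-4 mol
From the 5:1 ratio, n(FeSO4·(NH4)2SO4·6H2O) = 5/1 × 8.412 × 10^-4 = 4.206 × 10^-3 mol
mass of FeSO4·(NH4)2SO4·6H2O = 4.206 × 10^-3 × 392.14 g/mol = 1.649 g
% FeSO4·(NH4)2SO4·6H2O = 1.649 / 2.925 × 100 = 56.39 %

56.39 %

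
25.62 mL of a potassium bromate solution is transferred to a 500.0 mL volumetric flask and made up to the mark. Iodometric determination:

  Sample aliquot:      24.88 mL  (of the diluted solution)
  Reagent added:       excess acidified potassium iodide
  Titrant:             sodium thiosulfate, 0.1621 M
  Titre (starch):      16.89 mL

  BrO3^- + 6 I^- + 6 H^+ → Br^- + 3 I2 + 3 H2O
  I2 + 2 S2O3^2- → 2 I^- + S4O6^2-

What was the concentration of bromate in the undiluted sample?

0.3579 M

n(S2O3^2-) = 0.01689 × 0.1621 = 2.738 × 10^-3 mol
n(I2) = n(S2O3^2-)/2 = 1.369 × 10^-3 mol
From the 1:3 ratio, n(BrO3^-) in the aliquot = 1/3 × 1.369 × 10^-3 = 4.563 × 10^-4 mol
[BrO3^-]_dilute = 4.563 × 10^-4 / 0.02488 = 0.01834 mol/L
[BrO3^-]_original = 0.01834 × 500.0/25.62 = 0.3579 mol/L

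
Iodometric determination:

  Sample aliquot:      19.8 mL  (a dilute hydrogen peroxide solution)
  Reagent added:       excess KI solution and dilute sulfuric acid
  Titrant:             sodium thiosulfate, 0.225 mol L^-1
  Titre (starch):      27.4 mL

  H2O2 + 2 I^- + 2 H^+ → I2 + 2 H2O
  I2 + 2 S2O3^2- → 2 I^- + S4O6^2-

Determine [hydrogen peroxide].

0.156 mol/L

n(S2O3^2-) = 0.0274 × 0.225 = 6.17 × 10^-3 mol
n(I2) = n(S2O3^2-)/2 = 3.08 × 10^-3 mol
n(H2O2) in the aliquot = 3.08 × 10^-3 mol (1:1 ratio)
[H2O2] = 3.08 × 10^-3 / 0.0198 = 0.156 mol/L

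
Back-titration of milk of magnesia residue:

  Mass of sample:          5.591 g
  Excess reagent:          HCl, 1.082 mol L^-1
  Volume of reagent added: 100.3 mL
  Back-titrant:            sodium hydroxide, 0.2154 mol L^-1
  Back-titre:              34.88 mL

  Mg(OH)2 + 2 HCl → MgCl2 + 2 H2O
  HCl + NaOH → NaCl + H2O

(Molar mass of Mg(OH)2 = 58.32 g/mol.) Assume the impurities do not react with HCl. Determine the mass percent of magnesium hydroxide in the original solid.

n(HCl) added = 0.1003 × 1.082 = 0.1085 mol
n(NaOH) used in back-titration = 0.03488 × 0.2154 = 7.513 × 10^-3 mol
n(HCl) left over = 7.513 × 10^-3 mol (1:1 ratio)
n(HCl) consumed by analyte = 0.1085 − 7.513 × 10^-3 = 0.1010 mol
From the 1:2 ratio, n(Mg(OH)2) = 1/2 × 0.1010 = 0.05051 mol
mass of Mg(OH)2 = 0.05051 × 58.32 = 2.945 g
% Mg(OH)2 = 2.945 / 5.591 × 100 = 52.68 %

52.68 %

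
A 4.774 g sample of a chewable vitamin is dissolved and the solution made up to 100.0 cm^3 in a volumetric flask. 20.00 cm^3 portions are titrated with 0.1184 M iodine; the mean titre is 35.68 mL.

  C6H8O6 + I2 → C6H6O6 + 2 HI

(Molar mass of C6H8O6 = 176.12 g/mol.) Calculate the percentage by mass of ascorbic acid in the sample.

n(I2) per titration = 0.03568 × 0.1184 = 4.225 × 10^-3 mol
n(C6H8O6) in each aliquot = 4.225 × 10^-3 mol (1:1 ratio)
n(C6H8O6) in the whole flask = 4.225 × 10^-3 × 100.0/20.00 = 0.02112 mol
mass of C6H8O6 = 0.02112 × 176.12 = 3.720 g
% C6H8O6 = 3.720 / 4.774 × 100 = 77.92 %

77.92 %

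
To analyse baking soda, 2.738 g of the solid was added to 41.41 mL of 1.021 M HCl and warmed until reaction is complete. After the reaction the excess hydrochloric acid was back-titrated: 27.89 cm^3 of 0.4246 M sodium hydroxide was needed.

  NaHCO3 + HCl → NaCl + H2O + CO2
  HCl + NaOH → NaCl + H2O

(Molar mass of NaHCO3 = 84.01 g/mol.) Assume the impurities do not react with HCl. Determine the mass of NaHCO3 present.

n(HCl) added = 0.04141 × 1.021 = 0.04228 mol
n(NaOH) used in back-titration = 0.02789 × 0.4246 = 0.01184 mol
n(HCl) left over = 0.01184 mol (1:1 ratio)
n(HCl) consumed by analyte = 0.04228 − 0.01184 = 0.03044 mol
n(NaHCO3) = 0.03044 mol (1:1 ratio)
mass of NaHCO3 = 0.03044 × 84.01 = 2.557 g

2.557 g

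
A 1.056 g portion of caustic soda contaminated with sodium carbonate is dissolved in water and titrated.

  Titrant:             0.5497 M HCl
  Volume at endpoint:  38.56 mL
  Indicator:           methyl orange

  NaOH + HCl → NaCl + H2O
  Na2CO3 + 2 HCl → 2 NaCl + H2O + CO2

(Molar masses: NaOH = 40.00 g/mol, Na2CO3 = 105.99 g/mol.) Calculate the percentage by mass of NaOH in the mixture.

n(HCl) = 0.03856 × 0.5497 = 0.02120 mol
Let x = n(NaOH), y = n(Na2CO3).
Titrant: 1x + 2y = 0.02120;  mass: 40.00x + 105.99y = 1.056
Solving, x = 5.179 × 10^-3 mol, y = 8.009 × 10^-3 mol
mass of NaOH = 5.179 × 10^-3 × 40.00 = 0.2072 g
% NaOH = 0.2072 / 1.056 × 100 = 19.62 %

19.62 %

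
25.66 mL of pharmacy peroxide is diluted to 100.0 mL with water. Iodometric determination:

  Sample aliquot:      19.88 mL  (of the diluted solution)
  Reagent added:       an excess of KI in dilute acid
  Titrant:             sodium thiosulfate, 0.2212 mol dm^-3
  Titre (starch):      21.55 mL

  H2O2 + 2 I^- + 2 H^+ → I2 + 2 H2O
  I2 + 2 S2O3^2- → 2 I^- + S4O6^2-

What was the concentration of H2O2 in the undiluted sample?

0.4672 mol/L

n(S2O3^2-) = 0.02155 × 0.2212 = 4.767 × 10^-3 mol
n(I2) = n(S2O3^2-)/2 = 2.383 × 10^-3 mol
n(H2O2) in the aliquot = 2.383 × 10^-3 mol (1:1 ratio)
[H2O2]_dilute = 2.383 × 10^-3 / 0.01988 = 0.1199 mol/L
[H2O2]_original = 0.1199 × 100.0/25.66 = 0.4672 mol/L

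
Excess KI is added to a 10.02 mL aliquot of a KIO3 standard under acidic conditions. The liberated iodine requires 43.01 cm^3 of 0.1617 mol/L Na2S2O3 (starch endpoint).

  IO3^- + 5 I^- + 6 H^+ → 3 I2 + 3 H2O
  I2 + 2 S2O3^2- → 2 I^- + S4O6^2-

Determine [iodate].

0.1157 mol/L

n(S2O3^2-) = 0.04301 × 0.1617 = 6.955 × 10^-3 mol
n(I2) = n(S2O3^2-)/2 = 3.477 × 10^-3 mol
From the 1:3 ratio, n(IO3^-) in the aliquot = 1/3 × 3.477 × 10^-3 = 1.159 × 10^-3 mol
[IO3^-] = 1.159 × 10^-3 / 0.01002 = 0.1157 mol/L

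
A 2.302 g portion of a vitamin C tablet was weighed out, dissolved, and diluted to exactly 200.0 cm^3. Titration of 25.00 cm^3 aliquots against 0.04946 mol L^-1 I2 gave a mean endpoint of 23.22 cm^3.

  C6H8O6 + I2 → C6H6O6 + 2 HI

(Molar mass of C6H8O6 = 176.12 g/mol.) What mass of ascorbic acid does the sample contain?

1.618 g

n(I2) per titration = 0.02322 × 0.04946 = 1.148 × 10^-3 mol
n(C6H8O6) in each aliquot = 1.148 × 10^-3 mol (1:1 ratio)
n(C6H8O6) in the whole flask = 1.148 × 10^-3 × 200.0/25.00 = 9.188 × 10^-3 mol
mass of C6H8O6 = 9.188 × 10^-3 × 176.12 = 1.618 g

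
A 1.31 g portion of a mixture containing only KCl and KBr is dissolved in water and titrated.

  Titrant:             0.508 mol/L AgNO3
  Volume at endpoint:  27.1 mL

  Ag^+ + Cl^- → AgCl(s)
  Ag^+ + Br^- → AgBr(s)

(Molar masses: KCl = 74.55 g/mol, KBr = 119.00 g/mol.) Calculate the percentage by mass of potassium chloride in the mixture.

42.0 %

n(AgNO3) = 0.0271 × 0.508 = 0.0138 mol
Let x = n(KCl), y = n(KBr).
Titrant: 1x + 1y = 0.0138;  mass: 74.55x + 119.00y = 1.31
Solving, x = 7.38 × 10^-3 mol, y = 6.38 × 10^-3 mol
mass of KCl = 7.38 × 10^-3 × 74.55 = 0.551 g
% KCl = 0.551 / 1.31 × 100 = 42.0 %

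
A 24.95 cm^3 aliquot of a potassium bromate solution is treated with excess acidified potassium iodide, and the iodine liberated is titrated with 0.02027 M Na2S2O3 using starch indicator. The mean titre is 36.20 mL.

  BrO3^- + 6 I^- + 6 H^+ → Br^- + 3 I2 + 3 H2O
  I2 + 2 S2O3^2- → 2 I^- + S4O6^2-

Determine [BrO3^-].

n(S2O3^2-) = 0.03620 × 0.02027 = 7.338 × 10^-4 mol
n(I2) = n(S2O3^2-)/2 = 3.669 × 10^-4 mol
From the 1:3 ratio, n(BrO3^-) in the aliquot = 1/3 × 3.669 × 10^-4 = 1.223 × 10^-4 mol
[BrO3^-] = 1.223 × 10^-4 / 0.02495 = 0.004902 mol/L

0.004902 M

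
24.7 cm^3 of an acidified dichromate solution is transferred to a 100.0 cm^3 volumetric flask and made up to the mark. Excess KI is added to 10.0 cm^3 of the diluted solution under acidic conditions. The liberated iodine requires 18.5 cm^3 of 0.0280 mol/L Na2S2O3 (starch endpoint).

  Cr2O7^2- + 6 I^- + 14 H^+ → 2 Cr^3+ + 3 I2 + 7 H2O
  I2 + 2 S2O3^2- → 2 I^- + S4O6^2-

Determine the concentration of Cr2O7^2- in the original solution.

0.0350 mol/L

n(S2O3^2-) = 0.0185 × 0.0280 = 5.18 × 10^-4 mol
n(I2) = n(S2O3^2-)/2 = 2.59 × 10^-4 mol
From the 1:3 ratio, n(Cr2O7^2-) in the aliquot = 1/3 × 2.59 × 10^-4 = 8.63 × 10^-5 mol
[Cr2O7^2-]_dilute = 8.63 × 10^-5 / 0.0100 = 0.00863 mol/L
[Cr2O7^2-]_original = 0.00863 × 100.0/24.7 = 0.0350 mol/L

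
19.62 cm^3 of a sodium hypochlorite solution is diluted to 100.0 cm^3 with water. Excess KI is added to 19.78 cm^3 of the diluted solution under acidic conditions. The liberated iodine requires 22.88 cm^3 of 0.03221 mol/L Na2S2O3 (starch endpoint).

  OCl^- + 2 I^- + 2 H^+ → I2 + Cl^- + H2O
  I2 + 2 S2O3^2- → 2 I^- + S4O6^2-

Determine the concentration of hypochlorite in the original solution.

n(S2O3^2-) = 0.02288 × 0.03221 = 7.370 × 10^-4 mol
n(I2) = n(S2O3^2-)/2 = 3.685 × 10^-4 mol
n(OCl^-) in the aliquot = 3.685 × 10^-4 mol (1:1 ratio)
[OCl^-]_dilute = 3.685 × 10^-4 / 0.01978 = 0.01863 mol/L
[OCl^-]_original = 0.01863 × 100.0/19.62 = 0.09495 mol/L

0.09495 mol/L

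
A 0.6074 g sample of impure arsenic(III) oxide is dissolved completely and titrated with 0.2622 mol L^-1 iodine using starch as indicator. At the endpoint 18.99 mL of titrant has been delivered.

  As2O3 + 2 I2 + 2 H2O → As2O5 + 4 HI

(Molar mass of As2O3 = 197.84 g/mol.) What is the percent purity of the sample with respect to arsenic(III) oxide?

81.09 %

n(I2) = 0.01899 L × 0.2622 mol/L = 4.979 × 10^-3 mol
From the 1:2 ratio, n(As2O3) = 1/2 × 4.979 × 10^-3 = 2.490 × 10^-3 mol
mass of As2O3 = 2.490 × 10^-3 × 197.84 g/mol = 0.4925 g
% As2O3 = 0.4925 / 0.6074 × 100 = 81.09 %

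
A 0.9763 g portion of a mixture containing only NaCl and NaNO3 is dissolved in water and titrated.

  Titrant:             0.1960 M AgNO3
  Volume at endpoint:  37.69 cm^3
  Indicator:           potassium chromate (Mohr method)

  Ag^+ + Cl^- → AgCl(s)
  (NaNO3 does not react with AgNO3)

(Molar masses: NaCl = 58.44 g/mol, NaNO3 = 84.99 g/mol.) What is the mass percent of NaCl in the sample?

44.22 %

n(AgNO3) = 0.03769 × 0.1960 = 7.387 × 10^-3 mol
Let x = n(NaCl), y = n(NaNO3).
Titrant: 1x = 7.387 × 10^-3;  mass: 58.44x + 84.99y = 0.9763
Solving, x = 7.387 × 10^-3 mol, y = 6.408 × 10^-3 mol
mass of NaCl = 7.387 × 10^-3 × 58.44 = 0.4317 g
% NaCl = 0.4317 / 0.9763 × 100 = 44.22 %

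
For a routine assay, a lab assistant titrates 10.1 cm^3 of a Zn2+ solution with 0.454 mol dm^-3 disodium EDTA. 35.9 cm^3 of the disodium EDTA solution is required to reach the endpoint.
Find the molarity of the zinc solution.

1.61 mol/L

Zn^2+ + EDTA^4- → [Zn(EDTA)]^2-
n(EDTA) = 0.0359 L × 0.454 mol/L = 0.0163 mol
n(Zn2+) = 0.0163 mol (1:1 mole ratio)
[Zn2+] = 0.0163 mol / 0.0101 L = 1.61 mol/L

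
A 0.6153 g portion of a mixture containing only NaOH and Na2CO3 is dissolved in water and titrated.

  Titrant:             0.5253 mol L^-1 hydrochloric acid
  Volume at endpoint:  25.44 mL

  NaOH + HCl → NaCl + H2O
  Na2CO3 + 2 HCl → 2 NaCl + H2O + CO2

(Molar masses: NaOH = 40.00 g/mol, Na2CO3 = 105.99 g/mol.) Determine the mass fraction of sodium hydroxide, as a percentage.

n(HCl) = 0.02544 × 0.5253 = 0.01336 mol
Let x = n(NaOH), y = n(Na2CO3).
Titrant: 1x + 2y = 0.01336;  mass: 40.00x + 105.99y = 0.6153
Solving, x = 7.149 × 10^-3 mol, y = 3.107 × 10^-3 mol
mass of NaOH = 7.149 × 10^-3 × 40.00 = 0.2860 g
% NaOH = 0.2860 / 0.6153 × 100 = 46.48 %

46.48 %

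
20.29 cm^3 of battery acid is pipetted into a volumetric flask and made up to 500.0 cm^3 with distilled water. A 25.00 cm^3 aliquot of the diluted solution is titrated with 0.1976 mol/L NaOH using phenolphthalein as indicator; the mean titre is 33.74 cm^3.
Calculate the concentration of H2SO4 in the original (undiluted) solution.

3.286 mol/L

H2SO4 + 2 NaOH → Na2SO4 + 2 H2O
n(NaOH) = 0.03374 × 0.1976 = 6.667 × 10^-3 mol
From the 1:2 ratio, n(H2SO4) in the aliquot = 1/2 × 6.667 × 10^-3 = 3.334 × 10^-3 mol
[H2SO4]_dilute = 3.334 × 10^-3 / 0.02500 = 0.1333 mol/L
Dilution factor = 500.0 / 20.29 = 24.64
[H2SO4]_stock = 0.1333 × 24.64 = 3.286 mol/L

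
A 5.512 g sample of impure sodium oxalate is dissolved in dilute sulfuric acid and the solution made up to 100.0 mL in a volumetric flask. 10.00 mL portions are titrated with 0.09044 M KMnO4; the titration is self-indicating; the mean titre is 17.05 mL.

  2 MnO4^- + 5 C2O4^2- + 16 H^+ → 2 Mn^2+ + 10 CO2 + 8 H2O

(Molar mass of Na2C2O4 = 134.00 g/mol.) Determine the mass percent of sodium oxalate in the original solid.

n(KMnO4) per titration = 0.01705 × 0.09044 = 1.542 × 10^-3 mol
From the 5:2 ratio, n(Na2C2O4) in each aliquot = 5/2 × 1.542 × 10^-3 = 3.855 × 10^-3 mol
n(Na2C2O4) in the whole flask = 3.855 × 10^-3 × 100.0/10.00 = 0.03855 mol
mass of Na2C2O4 = 0.03855 × 134.00 = 5.166 g
% Na2C2O4 = 5.166 / 5.512 × 100 = 93.72 %

93.72 %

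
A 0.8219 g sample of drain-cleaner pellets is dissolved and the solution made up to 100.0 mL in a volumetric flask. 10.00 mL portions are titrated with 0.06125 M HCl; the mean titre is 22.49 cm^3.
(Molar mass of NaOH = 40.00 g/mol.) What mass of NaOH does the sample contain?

NaOH + HCl → NaCl + H2O
n(HCl) per titration = 0.02249 × 0.06125 = 1.378 × 10^-3 mol
n(NaOH) in each aliquot = 1.378 × 10^-3 mol (1:1 ratio)
n(NaOH) in the whole flask = 1.378 × 10^-3 × 100.0/10.00 = 0.01378 mol
mass of NaOH = 0.01378 × 40.00 = 0.5510 g

0.5510 g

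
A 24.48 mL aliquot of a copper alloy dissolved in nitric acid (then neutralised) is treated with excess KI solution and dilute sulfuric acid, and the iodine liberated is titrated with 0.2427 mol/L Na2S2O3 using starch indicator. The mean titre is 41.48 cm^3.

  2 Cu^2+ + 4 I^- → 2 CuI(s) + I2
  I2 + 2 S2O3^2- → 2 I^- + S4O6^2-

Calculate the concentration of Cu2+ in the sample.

n(S2O3^2-) = 0.04148 × 0.2427 = 0.01007 mol
n(I2) = n(S2O3^2-)/2 = 5.034 × 10^-3 mol
From the 2:1 ratio, n(Cu2+) in the aliquot = 2/1 × 5.034 × 10^-3 = 0.01007 mol
[Cu2+] = 0.01007 / 0.02448 = 0.4112 mol/L

0.4112 mol/L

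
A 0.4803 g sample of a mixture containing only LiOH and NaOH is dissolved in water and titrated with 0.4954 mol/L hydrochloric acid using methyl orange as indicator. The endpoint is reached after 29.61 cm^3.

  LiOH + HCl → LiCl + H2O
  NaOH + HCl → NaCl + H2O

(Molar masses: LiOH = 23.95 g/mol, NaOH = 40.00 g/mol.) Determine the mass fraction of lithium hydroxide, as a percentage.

33.07 %

n(HCl) = 0.02961 × 0.4954 = 0.01467 mol
Let x = n(LiOH), y = n(NaOH).
Titrant: 1x + 1y = 0.01467;  mass: 23.95x + 40.00y = 0.4803
Solving, x = 6.633 × 10^-3 mol, y = 8.036 × 10^-3 mol
mass of LiOH = 6.633 × 10^-3 × 23.95 = 0.1588 g
% LiOH = 0.1588 / 0.4803 × 100 = 33.07 %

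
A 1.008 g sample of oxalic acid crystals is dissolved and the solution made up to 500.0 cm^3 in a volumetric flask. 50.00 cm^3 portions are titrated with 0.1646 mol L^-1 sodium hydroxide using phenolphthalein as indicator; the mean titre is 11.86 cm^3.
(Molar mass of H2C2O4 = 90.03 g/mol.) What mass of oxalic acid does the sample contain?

0.8788 g

H2C2O4 + 2 NaOH → Na2C2O4 + 2 H2O
n(NaOH) per titration = 0.01186 × 0.1646 = 1.952 × 10^-3 mol
From the 1:2 ratio, n(H2C2O4) in each aliquot = 1/2 × 1.952 × 10^-3 = 9.761 × 10^-4 mol
n(H2C2O4) in the whole flask = 9.761 × 10^-4 × 500.0/50.00 = 9.761 × 10^-3 mol
mass of H2C2O4 = 9.761 × 10^-3 × 90.03 = 0.8788 g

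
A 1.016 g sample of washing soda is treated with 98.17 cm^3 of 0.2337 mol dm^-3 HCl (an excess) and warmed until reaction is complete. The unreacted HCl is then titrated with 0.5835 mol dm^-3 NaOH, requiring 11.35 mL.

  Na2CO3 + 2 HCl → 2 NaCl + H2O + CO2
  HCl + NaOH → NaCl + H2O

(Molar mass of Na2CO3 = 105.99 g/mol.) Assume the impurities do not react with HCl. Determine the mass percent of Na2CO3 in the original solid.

85.12 %

n(HCl) added = 0.09817 × 0.2337 = 0.02294 mol
n(NaOH) used in back-titration = 0.01135 × 0.5835 = 6.623 × 10^-3 mol
n(HCl) left over = 6.623 × 10^-3 mol (1:1 ratio)
n(HCl) consumed by analyte = 0.02294 − 6.623 × 10^-3 = 0.01632 mol
From the 1:2 ratio, n(Na2CO3) = 1/2 × 0.01632 = 8.160 × 10^-3 mol
mass of Na2CO3 = 8.160 × 10^-3 × 105.99 = 0.8649 g
% Na2CO3 = 0.8649 / 1.016 × 100 = 85.12 %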